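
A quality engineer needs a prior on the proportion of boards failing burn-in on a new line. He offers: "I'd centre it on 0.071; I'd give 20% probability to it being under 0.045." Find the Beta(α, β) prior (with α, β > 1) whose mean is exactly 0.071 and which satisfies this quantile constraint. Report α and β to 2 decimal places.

α ≈ 5.08, β ≈ 66.43

With mean 0.071 fixed, write α = 0.071s, β = 0.929s where s = α+β.
Need P(θ < 0.045) = 0.2 under Beta(0.071s, 0.929s). Normal approximation: (q−m)/√(m(1−m)/s) ≈ z_{0.2} = -0.842, so s ≈ 0.071·0.929·(-0.842)²/(0.045−0.071)² = 69.1.
At s = 69.1: P(θ<0.045) ≈ 0.205. Adjusting to match 0.2 gives s ≈ 71.50.
So α = 0.071·71.50 ≈ 5.08, β = 0.929·71.50 ≈ 66.43.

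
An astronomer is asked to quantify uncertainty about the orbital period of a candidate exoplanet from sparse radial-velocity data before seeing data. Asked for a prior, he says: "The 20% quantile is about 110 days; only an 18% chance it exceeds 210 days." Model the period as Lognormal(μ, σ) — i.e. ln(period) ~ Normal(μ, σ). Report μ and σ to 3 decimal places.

If T ~ Lognormal(μ,σ) then ln T ~ Normal(μ,σ), so the p-quantile of ln T is μ + z_p·σ.
ln(110) = 4.7 and ln(210) = 5.347; z_{0.2} = -0.8416, z_{0.82} = 0.9154.
σ = (5.347 − 4.7)/(0.9154 − (-0.8416)) = 0.368.
μ = 4.7 − (-0.8416)·0.368 = 5.010.

μ ≈ 5.010, σ ≈ 0.368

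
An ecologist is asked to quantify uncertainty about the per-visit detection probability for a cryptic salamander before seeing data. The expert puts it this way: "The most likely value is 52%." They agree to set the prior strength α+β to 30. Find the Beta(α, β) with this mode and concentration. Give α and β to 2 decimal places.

α = 15.56, β = 14.44

For α,β > 1 the Beta mode is (α−1)/(α+β−2). With α+β = 30, the mode is (α−1)/28.
Set (α−1)/28 = 0.52 → α = 1 + 0.52·28 = 15.56.
β = 30 − α = 14.44.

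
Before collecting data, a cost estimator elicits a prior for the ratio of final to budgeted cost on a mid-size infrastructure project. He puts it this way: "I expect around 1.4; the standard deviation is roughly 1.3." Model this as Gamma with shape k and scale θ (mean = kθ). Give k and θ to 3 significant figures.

k ≈ 1.16, θ ≈ 1.21

For Gamma(k, scale θ): mean = kθ, variance = kθ², so CV = 1/√k.
CV = SD/mean = 1.3/1.4 = 0.9286, hence k = 1/CV² = 1.16.
Then θ = mean/k = 1.4/1.16 = 1.21.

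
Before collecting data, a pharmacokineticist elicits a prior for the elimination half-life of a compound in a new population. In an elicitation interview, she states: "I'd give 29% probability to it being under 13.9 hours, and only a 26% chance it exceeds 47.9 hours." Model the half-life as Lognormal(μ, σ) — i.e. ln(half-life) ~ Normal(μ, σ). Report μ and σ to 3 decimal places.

If T ~ Lognormal(μ,σ) then ln T ~ Normal(μ,σ), so the p-quantile of ln T is μ + z_p·σ.
ln(13.9) = 2.632 and ln(47.9) = 3.869; z_{0.29} = -0.5534, z_{0.74} = 0.6433.
σ = (3.869 − 2.632)/(0.6433 − (-0.5534)) = 1.034.
μ = 2.632 − (-0.5534)·1.034 = 3.204.

μ ≈ 3.204, σ ≈ 1.034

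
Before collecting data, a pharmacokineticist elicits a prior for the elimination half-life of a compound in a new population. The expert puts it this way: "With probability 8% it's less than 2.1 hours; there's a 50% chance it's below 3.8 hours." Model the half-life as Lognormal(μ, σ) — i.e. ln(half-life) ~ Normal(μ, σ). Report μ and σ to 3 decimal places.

μ ≈ 1.335, σ ≈ 0.422

If T ~ Lognormal(μ,σ) then ln T ~ Normal(μ,σ), so the p-quantile of ln T is μ + z_p·σ.
ln(2.1) = 0.7419 and ln(3.8) = 1.335; z_{0.08} = -1.405, z_{0.5} = 0.
σ = (1.335 − 0.7419)/(0 − (-1.405)) = 0.422.
μ = 0.7419 − (-1.405)·0.422 = 1.335.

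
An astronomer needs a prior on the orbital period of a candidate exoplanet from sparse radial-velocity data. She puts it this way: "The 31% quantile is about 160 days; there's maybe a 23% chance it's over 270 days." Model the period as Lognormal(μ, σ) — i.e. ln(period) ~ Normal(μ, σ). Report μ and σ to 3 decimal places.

μ ≈ 5.285, σ ≈ 0.424

If T ~ Lognormal(μ,σ) then ln T ~ Normal(μ,σ), so the p-quantile of ln T is μ + z_p·σ.
ln(160) = 5.075 and ln(270) = 5.598; z_{0.31} = -0.4959, z_{0.77} = 0.7388.
σ = (5.598 − 5.075)/(0.7388 − (-0.4959)) = 0.424.
μ = 5.075 − (-0.4959)·0.424 = 5.285.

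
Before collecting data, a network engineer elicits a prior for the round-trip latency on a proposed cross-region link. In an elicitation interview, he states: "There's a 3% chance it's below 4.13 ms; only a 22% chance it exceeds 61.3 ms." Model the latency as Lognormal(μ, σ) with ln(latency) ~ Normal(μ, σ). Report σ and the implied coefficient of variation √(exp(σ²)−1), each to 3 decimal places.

If T ~ Lognormal(μ,σ) then ln T ~ Normal(μ,σ), so the p-quantile of ln T is μ + z_p·σ.
ln(4.13) = 1.418 and ln(61.3) = 4.116; z_{0.03} = -1.881, z_{0.78} = 0.7722.
σ = (4.116 − 1.418)/(0.7722 − (-1.881)) = 1.017.
μ = 1.418 − (-1.881)·1.017 = 3.331.
CV = √(exp(σ²)−1) = √(exp(1.0338)−1) = 1.346.

σ ≈ 1.017, CV ≈ 1.346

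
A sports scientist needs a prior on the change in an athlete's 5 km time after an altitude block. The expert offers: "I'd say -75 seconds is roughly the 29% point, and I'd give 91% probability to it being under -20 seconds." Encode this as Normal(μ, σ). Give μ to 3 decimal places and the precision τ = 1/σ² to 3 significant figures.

The p-quantile of Normal(μ,σ) is μ + z_p·σ, with z_{0.29} = -0.5534 and z_{0.91} = 1.341.
Eliminate σ: μ = (z₂·x₁ − z₁·x₂)/(z₂ − z₁) = (1.341·-75 − (-0.5534)·-20)/1.894 = -58.931.
Then σ = (x₂ − x₁)/(z₂ − z₁) = (-20 − -75)/1.894 = 29.037.
Precision τ = 1/σ² = 1/29.04² = 0.00119.

μ = -58.931, τ = 0.00119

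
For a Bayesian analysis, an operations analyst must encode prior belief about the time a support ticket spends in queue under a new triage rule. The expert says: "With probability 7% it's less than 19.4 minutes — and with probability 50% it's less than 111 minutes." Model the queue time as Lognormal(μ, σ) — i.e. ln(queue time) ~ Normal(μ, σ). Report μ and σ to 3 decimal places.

μ ≈ 4.710, σ ≈ 1.182

If T ~ Lognormal(μ,σ) then ln T ~ Normal(μ,σ), so the p-quantile of ln T is μ + z_p·σ.
ln(19.4) = 2.965 and ln(111) = 4.71; z_{0.07} = -1.476, z_{0.5} = 0.
σ = (4.71 − 2.965)/(0 − (-1.476)) = 1.182.
μ = 2.965 − (-1.476)·1.182 = 4.710.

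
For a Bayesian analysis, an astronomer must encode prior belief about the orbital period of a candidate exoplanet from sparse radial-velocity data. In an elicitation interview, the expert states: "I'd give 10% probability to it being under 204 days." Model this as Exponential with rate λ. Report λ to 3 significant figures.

λ ≈ 0.000516

P(T < 204.0) = 1 − e^(−λ·204.0) = 0.1, so λ = −ln(1−0.1)/204.0 = −ln(0.9)/204.0 = 0.000516.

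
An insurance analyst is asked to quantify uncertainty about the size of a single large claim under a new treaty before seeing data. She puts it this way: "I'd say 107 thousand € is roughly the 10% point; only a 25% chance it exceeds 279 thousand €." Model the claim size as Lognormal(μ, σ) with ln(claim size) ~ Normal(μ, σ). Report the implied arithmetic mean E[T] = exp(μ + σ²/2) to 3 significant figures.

E[T] ≈ 226 thousand €

If T ~ Lognormal(μ,σ) then ln T ~ Normal(μ,σ), so the p-quantile of ln T is μ + z_p·σ.
ln(107) = 4.673 and ln(279) = 5.631; z_{0.1} = -1.282, z_{0.75} = 0.6745.
σ = (5.631 − 4.673)/(0.6745 − (-1.282)) = 0.490.
μ = 4.673 − (-1.282)·0.490 = 5.301.
E[T] = exp(μ + σ²/2) = exp(5.301 + 0.1200) = 226 thousand €.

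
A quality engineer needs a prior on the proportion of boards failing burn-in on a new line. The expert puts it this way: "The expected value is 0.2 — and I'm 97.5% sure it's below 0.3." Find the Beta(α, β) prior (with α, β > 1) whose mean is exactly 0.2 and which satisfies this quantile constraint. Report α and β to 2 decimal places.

With mean 0.2 fixed, write α = 0.2s, β = 0.8s where s = α+β.
Need P(θ < 0.3) = 0.975 under Beta(0.2s, 0.8s). Normal approximation: (q−m)/√(m(1−m)/s) ≈ z_{0.975} = 1.96, so s ≈ 0.2·0.8·(1.96)²/(0.3−0.2)² = 61.5.
At s = 61.5: P(θ<0.3) ≈ 0.967. Adjusting to match 0.975 gives s ≈ 70.80.
So α = 0.2·70.80 ≈ 14.16, β = 0.8·70.80 ≈ 56.64.

α ≈ 14.16, β ≈ 56.64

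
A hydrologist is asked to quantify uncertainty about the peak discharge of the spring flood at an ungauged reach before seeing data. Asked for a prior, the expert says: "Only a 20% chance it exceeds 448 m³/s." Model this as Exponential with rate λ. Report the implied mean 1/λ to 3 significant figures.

mean ≈ 278 m³/s

P(T > 448.0) = e^(−λ·448.0) = 0.2, so λ = −ln(0.2)/448.0 = 0.00359.
Mean = 1/λ = 278 m³/s.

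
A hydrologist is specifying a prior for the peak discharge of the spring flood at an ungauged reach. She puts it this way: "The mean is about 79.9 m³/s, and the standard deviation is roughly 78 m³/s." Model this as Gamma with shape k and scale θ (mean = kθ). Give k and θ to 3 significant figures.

For Gamma(k, scale θ): mean = kθ, variance = kθ², so CV = 1/√k.
CV = SD/mean = 78/79.9 = 0.9762, hence k = 1/CV² = 1.05.
Then θ = mean/k = 79.9/1.05 = 76.1.

k ≈ 1.05, θ ≈ 76.1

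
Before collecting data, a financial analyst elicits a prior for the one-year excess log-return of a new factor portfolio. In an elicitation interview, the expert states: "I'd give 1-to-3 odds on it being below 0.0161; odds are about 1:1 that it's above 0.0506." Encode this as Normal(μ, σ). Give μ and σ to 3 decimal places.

μ = 0.051, σ = 0.051

The p-quantile of Normal(μ,σ) is μ + z_p·σ, with z_{0.25} = -0.6745 and z_{0.5} = 0.
Eliminate σ: μ = (z₂·x₁ − z₁·x₂)/(z₂ − z₁) = (0·0.0161 − (-0.6745)·0.0506)/0.6745 = 0.051.
Then σ = (x₂ − x₁)/(z₂ − z₁) = (0.0506 − 0.0161)/0.6745 = 0.051.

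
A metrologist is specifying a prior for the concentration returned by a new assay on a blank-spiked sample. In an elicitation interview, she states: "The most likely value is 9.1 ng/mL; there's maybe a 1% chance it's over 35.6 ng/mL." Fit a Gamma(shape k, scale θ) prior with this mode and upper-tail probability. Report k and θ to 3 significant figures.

k ≈ 3.26, θ ≈ 4.03

Gamma(k,θ) with k>1 has mode (k−1)θ, so θ = 9.1/(k−1).
Need P(X < 35.6) = 0.99 with θ tied to k this way. Start at k = 2, θ = 9.1: P(X<35.6) ≈ 0.902.
Too low — raise k to concentrate. Iterating converges to k ≈ 3.26.
Then θ = 9.1/(3.26−1) ≈ 4.03.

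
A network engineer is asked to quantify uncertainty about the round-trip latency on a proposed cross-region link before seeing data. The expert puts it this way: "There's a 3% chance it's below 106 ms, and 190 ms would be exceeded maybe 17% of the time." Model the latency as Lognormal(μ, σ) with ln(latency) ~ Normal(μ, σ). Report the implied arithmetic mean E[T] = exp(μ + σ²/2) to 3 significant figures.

If T ~ Lognormal(μ,σ) then ln T ~ Normal(μ,σ), so the p-quantile of ln T is μ + z_p·σ.
ln(106) = 4.663 and ln(190) = 5.247; z_{0.03} = -1.881, z_{0.83} = 0.9542.
σ = (5.247 − 4.663)/(0.9542 − (-1.881)) = 0.206.
μ = 4.663 − (-1.881)·0.206 = 5.051.
E[T] = exp(μ + σ²/2) = exp(5.051 + 0.0212) = 159 ms.

E[T] ≈ 159 ms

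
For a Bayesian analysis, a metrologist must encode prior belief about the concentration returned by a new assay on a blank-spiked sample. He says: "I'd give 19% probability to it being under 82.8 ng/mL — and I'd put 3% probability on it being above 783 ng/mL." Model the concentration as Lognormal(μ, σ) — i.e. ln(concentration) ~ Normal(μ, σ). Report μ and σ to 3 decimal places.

μ ≈ 5.131, σ ≈ 0.814

If T ~ Lognormal(μ,σ) then ln T ~ Normal(μ,σ), so the p-quantile of ln T is μ + z_p·σ.
ln(82.8) = 4.416 and ln(783) = 6.663; z_{0.19} = -0.8779, z_{0.97} = 1.881.
σ = (6.663 − 4.416)/(1.881 − (-0.8779)) = 0.814.
μ = 4.416 − (-0.8779)·0.814 = 5.131.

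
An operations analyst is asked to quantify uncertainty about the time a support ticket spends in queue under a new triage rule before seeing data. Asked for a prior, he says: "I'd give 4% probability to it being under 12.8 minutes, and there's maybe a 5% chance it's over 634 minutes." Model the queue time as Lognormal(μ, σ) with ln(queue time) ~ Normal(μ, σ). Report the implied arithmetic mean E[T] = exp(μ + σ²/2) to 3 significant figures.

If T ~ Lognormal(μ,σ) then ln T ~ Normal(μ,σ), so the p-quantile of ln T is μ + z_p·σ.
ln(12.8) = 2.549 and ln(634) = 6.452; z_{0.04} = -1.751, z_{0.95} = 1.645.
σ = (6.452 − 2.549)/(1.645 − (-1.751)) = 1.149.
μ = 2.549 − (-1.751)·1.149 = 4.562.
E[T] = exp(μ + σ²/2) = exp(4.562 + 0.6605) = 185 minutes.

E[T] ≈ 185 minutes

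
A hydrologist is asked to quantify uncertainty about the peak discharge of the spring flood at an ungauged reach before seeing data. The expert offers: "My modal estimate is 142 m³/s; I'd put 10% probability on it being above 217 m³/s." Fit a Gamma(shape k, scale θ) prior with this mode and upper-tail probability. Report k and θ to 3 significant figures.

Gamma(k,θ) with k>1 has mode (k−1)θ, so θ = 142/(k−1).
Need P(X < 217) = 0.9 with θ tied to k this way. Start at k = 2, θ = 142: P(X<217) ≈ 0.452.
Too low — raise k to concentrate. Iterating converges to k ≈ 11.4.
Then θ = 142/(11.4−1) ≈ 13.7.

k ≈ 11.4, θ ≈ 13.7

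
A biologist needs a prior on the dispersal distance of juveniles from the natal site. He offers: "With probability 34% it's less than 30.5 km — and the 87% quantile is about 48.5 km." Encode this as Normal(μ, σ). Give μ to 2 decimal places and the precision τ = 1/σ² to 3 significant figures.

The p-quantile of Normal(μ,σ) is μ + z_p·σ, with z_{0.34} = -0.4125 and z_{0.87} = 1.126.
Eliminate σ: μ = (z₂·x₁ − z₁·x₂)/(z₂ − z₁) = (1.126·30.5 − (-0.4125)·48.5)/1.539 = 35.32.
Then σ = (x₂ − x₁)/(z₂ − z₁) = (48.5 − 30.5)/1.539 = 11.70.
Precision τ = 1/σ² = 1/11.7² = 0.00731.

μ = 35.32, τ = 0.00731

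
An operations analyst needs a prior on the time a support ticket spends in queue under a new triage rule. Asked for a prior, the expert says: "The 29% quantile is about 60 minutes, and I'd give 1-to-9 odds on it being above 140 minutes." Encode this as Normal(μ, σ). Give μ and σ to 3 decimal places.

The p-quantile of Normal(μ,σ) is μ + z_p·σ, with z_{0.29} = -0.5534 and z_{0.9} = 1.282.
Eliminate σ: μ = (z₂·x₁ − z₁·x₂)/(z₂ − z₁) = (1.282·60 − (-0.5534)·140)/1.835 = 84.127.
Then σ = (x₂ − x₁)/(z₂ − z₁) = (140 − 60)/1.835 = 43.598.

μ = 84.127, σ = 43.598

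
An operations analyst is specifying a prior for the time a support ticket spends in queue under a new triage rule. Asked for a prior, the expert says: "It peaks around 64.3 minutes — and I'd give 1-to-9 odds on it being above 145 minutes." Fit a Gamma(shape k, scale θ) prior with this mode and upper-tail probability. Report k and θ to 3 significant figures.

k ≈ 3.91, θ ≈ 22.1

Gamma(k,θ) with k>1 has mode (k−1)θ, so θ = 64.3/(k−1).
Need P(X < 145) = 0.9 with θ tied to k this way. Start at k = 2, θ = 64.3: P(X<145) ≈ 0.659.
Too low — raise k to concentrate. Iterating converges to k ≈ 3.91.
Then θ = 64.3/(3.91−1) ≈ 22.1.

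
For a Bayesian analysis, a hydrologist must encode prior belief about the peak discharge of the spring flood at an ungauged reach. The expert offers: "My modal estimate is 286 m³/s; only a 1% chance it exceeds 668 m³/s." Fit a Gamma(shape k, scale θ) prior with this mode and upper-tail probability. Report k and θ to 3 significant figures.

k ≈ 7.62, θ ≈ 43.2

Gamma(k,θ) with k>1 has mode (k−1)θ, so θ = 286/(k−1).
Need P(X < 668) = 0.99 with θ tied to k this way. Start at k = 2, θ = 286: P(X<668) ≈ 0.677.
Too low — raise k to concentrate. Iterating converges to k ≈ 7.62.
Then θ = 286/(7.62−1) ≈ 43.2.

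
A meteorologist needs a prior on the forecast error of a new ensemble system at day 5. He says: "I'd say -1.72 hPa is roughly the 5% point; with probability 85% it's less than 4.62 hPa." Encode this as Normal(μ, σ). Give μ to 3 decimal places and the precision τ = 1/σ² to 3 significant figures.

μ = 2.169, τ = 0.179

The p-quantile of Normal(μ,σ) is μ + z_p·σ, with z_{0.05} = -1.645 and z_{0.85} = 1.036.
Eliminate σ: μ = (z₂·x₁ − z₁·x₂)/(z₂ − z₁) = (1.036·-1.72 − (-1.645)·4.62)/2.681 = 2.169.
Then σ = (x₂ − x₁)/(z₂ − z₁) = (4.62 − -1.72)/2.681 = 2.365.
Precision τ = 1/σ² = 1/2.365² = 0.179.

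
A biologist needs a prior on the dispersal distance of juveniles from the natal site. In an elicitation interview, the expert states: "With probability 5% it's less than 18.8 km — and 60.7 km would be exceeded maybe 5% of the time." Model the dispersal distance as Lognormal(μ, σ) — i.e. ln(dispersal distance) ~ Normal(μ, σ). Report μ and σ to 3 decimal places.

If T ~ Lognormal(μ,σ) then ln T ~ Normal(μ,σ), so the p-quantile of ln T is μ + z_p·σ.
ln(18.8) = 2.934 and ln(60.7) = 4.106; z_{0.05} = -1.645, z_{0.95} = 1.645.
σ = (4.106 − 2.934)/(1.645 − (-1.645)) = 0.356.
μ = 2.934 − (-1.645)·0.356 = 3.520.

μ ≈ 3.520, σ ≈ 0.356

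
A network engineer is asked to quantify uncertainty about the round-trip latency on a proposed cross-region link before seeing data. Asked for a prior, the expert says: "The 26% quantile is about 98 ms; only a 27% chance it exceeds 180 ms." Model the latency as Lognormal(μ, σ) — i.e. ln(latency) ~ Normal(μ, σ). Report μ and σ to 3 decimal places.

If T ~ Lognormal(μ,σ) then ln T ~ Normal(μ,σ), so the p-quantile of ln T is μ + z_p·σ.
ln(98) = 4.585 and ln(180) = 5.193; z_{0.26} = -0.6433, z_{0.73} = 0.6128.
σ = (5.193 − 4.585)/(0.6128 − (-0.6433)) = 0.484.
μ = 4.585 − (-0.6433)·0.484 = 4.896.

μ ≈ 4.896, σ ≈ 0.484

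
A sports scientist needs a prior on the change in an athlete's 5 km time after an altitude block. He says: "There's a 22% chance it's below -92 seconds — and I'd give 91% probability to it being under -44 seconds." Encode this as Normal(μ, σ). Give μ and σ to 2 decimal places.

μ = -74.46, σ = 22.72

For Normal(μ,σ), the p-quantile is μ + z_p·σ. Here z_{0.22} = -0.7722, z_{0.91} = 1.341.
So -92 = μ − 0.7722σ and -44 = μ + 1.341σ.
Subtracting: σ = (-44 − -92)/(1.341 − (-0.7722)) = 22.72.
Then μ = -92 − (-0.7722)·22.72 = -74.46.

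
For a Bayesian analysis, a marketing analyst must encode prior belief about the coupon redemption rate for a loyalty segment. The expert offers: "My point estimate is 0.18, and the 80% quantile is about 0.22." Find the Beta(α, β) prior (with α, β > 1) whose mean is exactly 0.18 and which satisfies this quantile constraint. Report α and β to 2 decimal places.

α ≈ 11.05, β ≈ 50.34

With mean 0.18 fixed, write α = 0.18s, β = 0.82s where s = α+β.
Need P(θ < 0.22) = 0.8 under Beta(0.18s, 0.82s). Normal approximation: (q−m)/√(m(1−m)/s) ≈ z_{0.8} = 0.842, so s ≈ 0.18·0.82·(0.842)²/(0.22−0.18)² = 65.3.
At s = 65.3: P(θ<0.22) ≈ 0.806. Adjusting to match 0.8 gives s ≈ 61.38.
So α = 0.18·61.38 ≈ 11.05, β = 0.82·61.38 ≈ 50.34.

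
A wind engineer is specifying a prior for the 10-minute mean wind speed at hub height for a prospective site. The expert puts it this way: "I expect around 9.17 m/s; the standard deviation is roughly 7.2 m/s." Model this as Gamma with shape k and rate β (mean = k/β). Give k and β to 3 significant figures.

k ≈ 1.62, β ≈ 0.177

For Gamma(k, rate β): mean = k/β, variance = k/β², so CV = 1/√k.
CV = SD/mean = 7.2/9.17 = 0.7852, hence k = 1/CV² = 1.62.
Then β = k/mean = 1.62/9.17 = 0.177.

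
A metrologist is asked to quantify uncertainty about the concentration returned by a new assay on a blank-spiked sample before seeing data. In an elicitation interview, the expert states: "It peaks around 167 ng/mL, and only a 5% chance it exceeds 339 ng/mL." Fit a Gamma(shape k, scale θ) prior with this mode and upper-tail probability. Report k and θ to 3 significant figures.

k ≈ 6.52, θ ≈ 30.2

Gamma(k,θ) with k>1 has mode (k−1)θ, so θ = 167/(k−1).
Need P(X < 339) = 0.95 with θ tied to k this way. Start at k = 2, θ = 167: P(X<339) ≈ 0.602.
Too low — raise k to concentrate. Iterating converges to k ≈ 6.52.
Then θ = 167/(6.52−1) ≈ 30.2.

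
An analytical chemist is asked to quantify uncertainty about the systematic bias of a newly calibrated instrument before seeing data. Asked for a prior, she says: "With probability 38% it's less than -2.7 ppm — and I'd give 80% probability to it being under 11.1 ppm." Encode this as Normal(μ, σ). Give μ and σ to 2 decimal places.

μ = 0.98, σ = 12.03

For Normal(μ,σ), the p-quantile is μ + z_p·σ. Here z_{0.38} = -0.3055, z_{0.8} = 0.8416.
So -2.7 = μ − 0.3055σ and 11.1 = μ + 0.8416σ.
Subtracting: σ = (11.1 − -2.7)/(0.8416 − (-0.3055)) = 12.03.
Then μ = -2.7 − (-0.3055)·12.03 = 0.98.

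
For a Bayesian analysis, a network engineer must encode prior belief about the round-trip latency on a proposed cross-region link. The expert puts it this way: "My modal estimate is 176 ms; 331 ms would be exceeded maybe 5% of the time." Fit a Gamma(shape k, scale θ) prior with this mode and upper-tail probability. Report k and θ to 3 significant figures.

Gamma(k,θ) with k>1 has mode (k−1)θ, so θ = 176/(k−1).
Need P(X < 331) = 0.95 with θ tied to k this way. Start at k = 2, θ = 176: P(X<331) ≈ 0.561.
Too low — raise k to concentrate. Iterating converges to k ≈ 7.97.
Then θ = 176/(7.97−1) ≈ 25.2.

k ≈ 7.97, θ ≈ 25.2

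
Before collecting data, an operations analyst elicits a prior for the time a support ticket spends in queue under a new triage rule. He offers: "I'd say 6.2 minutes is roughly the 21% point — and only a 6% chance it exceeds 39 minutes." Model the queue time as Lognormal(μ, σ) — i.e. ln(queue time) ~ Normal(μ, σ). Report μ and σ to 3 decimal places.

μ ≈ 2.453, σ ≈ 0.779

If T ~ Lognormal(μ,σ) then ln T ~ Normal(μ,σ), so the p-quantile of ln T is μ + z_p·σ.
ln(6.2) = 1.825 and ln(39) = 3.664; z_{0.21} = -0.8064, z_{0.94} = 1.555.
σ = (3.664 − 1.825)/(1.555 − (-0.8064)) = 0.779.
μ = 1.825 − (-0.8064)·0.779 = 2.453.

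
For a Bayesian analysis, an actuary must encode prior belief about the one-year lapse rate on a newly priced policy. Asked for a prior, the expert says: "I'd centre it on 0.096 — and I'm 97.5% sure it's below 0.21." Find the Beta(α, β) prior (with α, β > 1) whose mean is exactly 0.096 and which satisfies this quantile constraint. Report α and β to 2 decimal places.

With mean 0.096 fixed, write α = 0.096s, β = 0.904s where s = α+β.
Need P(θ < 0.21) = 0.975 under Beta(0.096s, 0.904s). Normal approximation: (q−m)/√(m(1−m)/s) ≈ z_{0.975} = 1.96, so s ≈ 0.096·0.904·(1.96)²/(0.21−0.096)² = 25.7.
At s = 25.7: P(θ<0.21) ≈ 0.956. Adjusting to match 0.975 gives s ≈ 35.82.
So α = 0.096·35.82 ≈ 3.44, β = 0.904·35.82 ≈ 32.38.

α ≈ 3.44, β ≈ 32.38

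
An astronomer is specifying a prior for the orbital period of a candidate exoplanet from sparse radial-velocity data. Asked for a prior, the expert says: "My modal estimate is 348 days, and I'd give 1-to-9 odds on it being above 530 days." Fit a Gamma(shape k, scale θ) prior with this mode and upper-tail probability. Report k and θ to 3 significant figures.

Gamma(k,θ) with k>1 has mode (k−1)θ, so θ = 348/(k−1).
Need P(X < 530) = 0.9 with θ tied to k this way. Start at k = 2, θ = 348: P(X<530) ≈ 0.450.
Too low — raise k to concentrate. Iterating converges to k ≈ 11.5.
Then θ = 348/(11.5−1) ≈ 33.

k ≈ 11.5, θ ≈ 33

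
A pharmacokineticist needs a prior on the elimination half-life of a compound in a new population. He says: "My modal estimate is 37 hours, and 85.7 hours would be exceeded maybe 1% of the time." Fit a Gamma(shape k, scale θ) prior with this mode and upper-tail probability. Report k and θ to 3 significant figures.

k ≈ 7.76, θ ≈ 5.47

Gamma(k,θ) with k>1 has mode (k−1)θ, so θ = 37/(k−1).
Need P(X < 85.7) = 0.99 with θ tied to k this way. Start at k = 2, θ = 37: P(X<85.7) ≈ 0.673.
Too low — raise k to concentrate. Iterating converges to k ≈ 7.76.
Then θ = 37/(7.76−1) ≈ 5.47.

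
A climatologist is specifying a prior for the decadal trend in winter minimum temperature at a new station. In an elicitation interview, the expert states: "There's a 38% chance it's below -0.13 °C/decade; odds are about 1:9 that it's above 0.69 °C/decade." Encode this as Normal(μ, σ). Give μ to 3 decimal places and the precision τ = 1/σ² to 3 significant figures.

μ = 0.028, τ = 3.75

The p-quantile of Normal(μ,σ) is μ + z_p·σ, with z_{0.38} = -0.3055 and z_{0.9} = 1.282.
Eliminate σ: μ = (z₂·x₁ − z₁·x₂)/(z₂ − z₁) = (1.282·-0.13 − (-0.3055)·0.69)/1.587 = 0.028.
Then σ = (x₂ − x₁)/(z₂ − z₁) = (0.69 − -0.13)/1.587 = 0.517.
Precision τ = 1/σ² = 1/0.5167² = 3.75.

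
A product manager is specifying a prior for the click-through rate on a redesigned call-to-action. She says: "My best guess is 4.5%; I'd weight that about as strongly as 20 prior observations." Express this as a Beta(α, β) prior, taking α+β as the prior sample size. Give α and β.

α = 0.9, β = 19.1

Under the effective-sample-size interpretation, Beta(α, β) has prior mean α/(α+β) and prior sample size α+β.
So α+β = 20 and α/(α+β) = 0.045, giving α = 0.045·20 = 0.9 and β = 20 − 0.9 = 19.1.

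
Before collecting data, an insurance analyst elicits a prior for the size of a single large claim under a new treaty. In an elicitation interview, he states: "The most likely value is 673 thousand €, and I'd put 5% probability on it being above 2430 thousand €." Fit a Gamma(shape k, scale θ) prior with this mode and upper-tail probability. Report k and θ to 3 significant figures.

Gamma(k,θ) with k>1 has mode (k−1)θ, so θ = 673/(k−1).
Need P(X < 2430) = 0.95 with θ tied to k this way. Start at k = 2, θ = 673: P(X<2430) ≈ 0.875.
Too low — raise k to concentrate. Iterating converges to k ≈ 2.56.
Then θ = 673/(2.56−1) ≈ 432.

k ≈ 2.56, θ ≈ 432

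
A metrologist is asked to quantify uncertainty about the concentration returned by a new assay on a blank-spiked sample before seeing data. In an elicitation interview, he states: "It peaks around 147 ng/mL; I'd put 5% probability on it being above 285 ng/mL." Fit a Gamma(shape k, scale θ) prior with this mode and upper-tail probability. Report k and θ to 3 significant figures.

k ≈ 7.34, θ ≈ 23.2

Gamma(k,θ) with k>1 has mode (k−1)θ, so θ = 147/(k−1).
Need P(X < 285) = 0.95 with θ tied to k this way. Start at k = 2, θ = 147: P(X<285) ≈ 0.577.
Too low — raise k to concentrate. Iterating converges to k ≈ 7.34.
Then θ = 147/(7.34−1) ≈ 23.2.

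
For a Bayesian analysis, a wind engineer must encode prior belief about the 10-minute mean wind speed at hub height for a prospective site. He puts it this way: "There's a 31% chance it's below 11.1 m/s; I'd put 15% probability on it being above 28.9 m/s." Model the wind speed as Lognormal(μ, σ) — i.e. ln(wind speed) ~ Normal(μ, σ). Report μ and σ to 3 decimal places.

μ ≈ 2.717, σ ≈ 0.624

If T ~ Lognormal(μ,σ) then ln T ~ Normal(μ,σ), so the p-quantile of ln T is μ + z_p·σ.
ln(11.1) = 2.407 and ln(28.9) = 3.364; z_{0.31} = -0.4959, z_{0.85} = 1.036.
σ = (3.364 − 2.407)/(1.036 − (-0.4959)) = 0.624.
μ = 2.407 − (-0.4959)·0.624 = 2.717.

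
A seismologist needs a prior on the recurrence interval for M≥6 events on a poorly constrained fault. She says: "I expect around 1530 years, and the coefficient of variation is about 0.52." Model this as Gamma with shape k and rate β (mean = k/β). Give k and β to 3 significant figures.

k ≈ 3.7, β ≈ 0.00242

For Gamma(k, rate β): mean = k/β, variance = k/β², so CV = 1/√k.
CV = 0.52, hence k = 1/CV² = 3.7.
Then β = k/mean = 3.7/1530 = 0.00242.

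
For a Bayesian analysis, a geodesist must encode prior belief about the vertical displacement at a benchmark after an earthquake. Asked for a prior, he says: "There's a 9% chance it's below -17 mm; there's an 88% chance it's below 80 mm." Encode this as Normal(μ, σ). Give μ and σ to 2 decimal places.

The p-quantile of Normal(μ,σ) is μ + z_p·σ, with z_{0.09} = -1.341 and z_{0.88} = 1.175.
Eliminate σ: μ = (z₂·x₁ − z₁·x₂)/(z₂ − z₁) = (1.175·-17 − (-1.341)·80)/2.516 = 34.70.
Then σ = (x₂ − x₁)/(z₂ − z₁) = (80 − -17)/2.516 = 38.56.

μ = 34.70, σ = 38.56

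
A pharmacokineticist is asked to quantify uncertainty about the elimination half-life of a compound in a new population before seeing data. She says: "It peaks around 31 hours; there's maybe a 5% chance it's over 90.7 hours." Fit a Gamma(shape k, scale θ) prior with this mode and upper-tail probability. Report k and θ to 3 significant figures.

k ≈ 3.31, θ ≈ 13.4

Gamma(k,θ) with k>1 has mode (k−1)θ, so θ = 31/(k−1).
Need P(X < 90.7) = 0.95 with θ tied to k this way. Start at k = 2, θ = 31: P(X<90.7) ≈ 0.789.
Too low — raise k to concentrate. Iterating converges to k ≈ 3.31.
Then θ = 31/(3.31−1) ≈ 13.4.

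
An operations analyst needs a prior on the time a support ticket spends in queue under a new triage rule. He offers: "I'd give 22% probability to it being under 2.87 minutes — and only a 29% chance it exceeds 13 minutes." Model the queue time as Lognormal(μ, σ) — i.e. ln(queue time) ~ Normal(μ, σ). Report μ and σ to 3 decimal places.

μ ≈ 1.934, σ ≈ 1.140

If T ~ Lognormal(μ,σ) then ln T ~ Normal(μ,σ), so the p-quantile of ln T is μ + z_p·σ.
ln(2.87) = 1.054 and ln(13) = 2.565; z_{0.22} = -0.7722, z_{0.71} = 0.5534.
σ = (2.565 − 1.054)/(0.5534 − (-0.7722)) = 1.140.
μ = 1.054 − (-0.7722)·1.140 = 1.934.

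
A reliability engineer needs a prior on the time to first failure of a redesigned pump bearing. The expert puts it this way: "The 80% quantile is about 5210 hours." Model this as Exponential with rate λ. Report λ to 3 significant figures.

P(T < 5210.0) = 1 − e^(−λ·5210.0) = 0.8, so λ = −ln(1−0.8)/5210.0 = −ln(0.2)/5210.0 = 0.000309.

λ ≈ 0.000309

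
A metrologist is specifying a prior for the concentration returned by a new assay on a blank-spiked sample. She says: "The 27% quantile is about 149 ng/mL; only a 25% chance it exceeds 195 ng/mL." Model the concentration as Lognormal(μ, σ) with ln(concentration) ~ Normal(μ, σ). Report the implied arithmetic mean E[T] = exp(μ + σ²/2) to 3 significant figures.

If T ~ Lognormal(μ,σ) then ln T ~ Normal(μ,σ), so the p-quantile of ln T is μ + z_p·σ.
ln(149) = 5.004 and ln(195) = 5.273; z_{0.27} = -0.6128, z_{0.75} = 0.6745.
σ = (5.273 − 5.004)/(0.6745 − (-0.6128)) = 0.209.
μ = 5.004 − (-0.6128)·0.209 = 5.132.
E[T] = exp(μ + σ²/2) = exp(5.132 + 0.0218) = 173 ng/mL.

E[T] ≈ 173 ng/mL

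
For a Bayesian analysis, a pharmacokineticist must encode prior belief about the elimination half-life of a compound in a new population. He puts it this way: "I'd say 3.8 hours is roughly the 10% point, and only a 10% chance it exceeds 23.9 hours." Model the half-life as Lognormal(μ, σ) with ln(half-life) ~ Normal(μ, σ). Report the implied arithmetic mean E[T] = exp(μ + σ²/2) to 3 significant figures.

E[T] ≈ 12.3 hours

If T ~ Lognormal(μ,σ) then ln T ~ Normal(μ,σ), so the p-quantile of ln T is μ + z_p·σ.
ln(3.8) = 1.335 and ln(23.9) = 3.174; z_{0.1} = -1.282, z_{0.9} = 1.282.
σ = (3.174 − 1.335)/(1.282 − (-1.282)) = 0.717.
μ = 1.335 − (-1.282)·0.717 = 2.254.
E[T] = exp(μ + σ²/2) = exp(2.254 + 0.2574) = 12.3 hours.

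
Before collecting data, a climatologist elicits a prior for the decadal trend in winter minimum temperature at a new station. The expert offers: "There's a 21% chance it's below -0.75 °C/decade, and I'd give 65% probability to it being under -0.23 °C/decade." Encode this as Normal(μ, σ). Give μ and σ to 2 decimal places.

μ = -0.40, σ = 0.44

The p-quantile of Normal(μ,σ) is μ + z_p·σ, with z_{0.21} = -0.8064 and z_{0.65} = 0.3853.
Eliminate σ: μ = (z₂·x₁ − z₁·x₂)/(z₂ − z₁) = (0.3853·-0.75 − (-0.8064)·-0.23)/1.192 = -0.40.
Then σ = (x₂ − x₁)/(z₂ − z₁) = (-0.23 − -0.75)/1.192 = 0.44.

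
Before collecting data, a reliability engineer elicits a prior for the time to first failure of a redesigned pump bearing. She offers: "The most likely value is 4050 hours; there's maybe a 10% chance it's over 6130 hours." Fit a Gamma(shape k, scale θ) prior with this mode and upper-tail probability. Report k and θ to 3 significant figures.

Gamma(k,θ) with k>1 has mode (k−1)θ, so θ = 4050/(k−1).
Need P(X < 6130) = 0.9 with θ tied to k this way. Start at k = 2, θ = 4050: P(X<6130) ≈ 0.447.
Too low — raise k to concentrate. Iterating converges to k ≈ 11.8.
Then θ = 4050/(11.8−1) ≈ 374.

k ≈ 11.8, θ ≈ 374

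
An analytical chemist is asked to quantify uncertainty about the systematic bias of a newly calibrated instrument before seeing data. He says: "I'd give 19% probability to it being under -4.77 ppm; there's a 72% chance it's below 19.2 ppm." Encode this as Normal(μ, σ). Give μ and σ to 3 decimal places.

The p-quantile of Normal(μ,σ) is μ + z_p·σ, with z_{0.19} = -0.8779 and z_{0.72} = 0.5828.
Eliminate σ: μ = (z₂·x₁ − z₁·x₂)/(z₂ − z₁) = (0.5828·-4.77 − (-0.8779)·19.2)/1.461 = 9.636.
Then σ = (x₂ − x₁)/(z₂ − z₁) = (19.2 − -4.77)/1.461 = 16.410.

μ = 9.636, σ = 16.410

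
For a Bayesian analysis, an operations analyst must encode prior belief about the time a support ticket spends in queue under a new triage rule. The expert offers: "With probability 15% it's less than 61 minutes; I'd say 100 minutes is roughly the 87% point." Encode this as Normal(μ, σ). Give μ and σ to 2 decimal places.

μ = 79.69, σ = 18.03

For Normal(μ,σ), the p-quantile is μ + z_p·σ. Here z_{0.15} = -1.036, z_{0.87} = 1.126.
So 61 = μ − 1.036σ and 100 = μ + 1.126σ.
Subtracting: σ = (100 − 61)/(1.126 − (-1.036)) = 18.03.
Then μ = 61 − (-1.036)·18.03 = 79.69.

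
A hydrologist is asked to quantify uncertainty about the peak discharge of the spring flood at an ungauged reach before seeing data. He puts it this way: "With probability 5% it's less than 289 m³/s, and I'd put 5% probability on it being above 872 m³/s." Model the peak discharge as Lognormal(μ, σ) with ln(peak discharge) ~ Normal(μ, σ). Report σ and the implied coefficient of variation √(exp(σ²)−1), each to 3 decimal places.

If T ~ Lognormal(μ,σ) then ln T ~ Normal(μ,σ), so the p-quantile of ln T is μ + z_p·σ.
ln(289) = 5.666 and ln(872) = 6.771; z_{0.05} = -1.645, z_{0.95} = 1.645.
σ = (6.771 − 5.666)/(1.645 − (-1.645)) = 0.336.
μ = 5.666 − (-1.645)·0.336 = 6.219.
CV = √(exp(σ²)−1) = √(exp(0.1127)−1) = 0.345.

σ ≈ 0.336, CV ≈ 0.345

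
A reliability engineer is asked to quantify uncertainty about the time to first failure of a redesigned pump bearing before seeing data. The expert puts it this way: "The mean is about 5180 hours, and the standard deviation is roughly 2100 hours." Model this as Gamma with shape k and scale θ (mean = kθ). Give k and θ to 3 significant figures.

k ≈ 6.08, θ ≈ 851

For Gamma(k, scale θ): mean = kθ, variance = kθ², so CV = 1/√k.
CV = SD/mean = 2100/5180 = 0.4054, hence k = 1/CV² = 6.08.
Then θ = mean/k = 5180/6.08 = 851.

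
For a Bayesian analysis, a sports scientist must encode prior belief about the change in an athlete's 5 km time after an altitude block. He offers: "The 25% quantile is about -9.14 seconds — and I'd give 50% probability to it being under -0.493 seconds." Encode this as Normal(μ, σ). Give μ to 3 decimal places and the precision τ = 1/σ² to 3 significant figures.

The p-quantile of Normal(μ,σ) is μ + z_p·σ, with z_{0.25} = -0.6745 and z_{0.5} = 0.
Eliminate σ: μ = (z₂·x₁ − z₁·x₂)/(z₂ − z₁) = (0·-9.14 − (-0.6745)·-0.493)/0.6745 = -0.493.
Then σ = (x₂ − x₁)/(z₂ − z₁) = (-0.493 − -9.14)/0.6745 = 12.820.
Precision τ = 1/σ² = 1/12.82² = 0.00608.

μ = -0.493, τ = 0.00608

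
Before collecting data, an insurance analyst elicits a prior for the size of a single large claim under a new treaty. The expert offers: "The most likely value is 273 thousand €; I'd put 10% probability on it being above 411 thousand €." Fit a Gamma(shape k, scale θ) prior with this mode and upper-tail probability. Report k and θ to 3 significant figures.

Gamma(k,θ) with k>1 has mode (k−1)θ, so θ = 273/(k−1).
Need P(X < 411) = 0.9 with θ tied to k this way. Start at k = 2, θ = 273: P(X<411) ≈ 0.444.
Too low — raise k to concentrate. Iterating converges to k ≈ 12.1.
Then θ = 273/(12.1−1) ≈ 24.6.

k ≈ 12.1, θ ≈ 24.6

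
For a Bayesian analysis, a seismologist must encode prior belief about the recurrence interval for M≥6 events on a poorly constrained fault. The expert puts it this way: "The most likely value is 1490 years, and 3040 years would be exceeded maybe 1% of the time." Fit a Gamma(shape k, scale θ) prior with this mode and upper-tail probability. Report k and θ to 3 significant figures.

k ≈ 10.6, θ ≈ 155

Gamma(k,θ) with k>1 has mode (k−1)θ, so θ = 1490/(k−1).
Need P(X < 3040) = 0.99 with θ tied to k this way. Start at k = 2, θ = 1490: P(X<3040) ≈ 0.605.
Too low — raise k to concentrate. Iterating converges to k ≈ 10.6.
Then θ = 1490/(10.6−1) ≈ 155.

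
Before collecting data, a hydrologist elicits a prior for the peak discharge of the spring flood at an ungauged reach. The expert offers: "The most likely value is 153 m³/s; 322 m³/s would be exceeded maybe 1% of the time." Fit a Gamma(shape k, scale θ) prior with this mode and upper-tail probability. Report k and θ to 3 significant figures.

k ≈ 9.78, θ ≈ 17.4

Gamma(k,θ) with k>1 has mode (k−1)θ, so θ = 153/(k−1).
Need P(X < 322) = 0.99 with θ tied to k this way. Start at k = 2, θ = 153: P(X<322) ≈ 0.622.
Too low — raise k to concentrate. Iterating converges to k ≈ 9.78.
Then θ = 153/(9.78−1) ≈ 17.4.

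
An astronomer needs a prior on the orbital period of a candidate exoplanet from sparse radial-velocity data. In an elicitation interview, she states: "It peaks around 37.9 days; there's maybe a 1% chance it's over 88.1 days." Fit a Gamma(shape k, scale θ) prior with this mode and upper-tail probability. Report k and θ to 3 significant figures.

k ≈ 7.7, θ ≈ 5.66

Gamma(k,θ) with k>1 has mode (k−1)θ, so θ = 37.9/(k−1).
Need P(X < 88.1) = 0.99 with θ tied to k this way. Start at k = 2, θ = 37.9: P(X<88.1) ≈ 0.675.
Too low — raise k to concentrate. Iterating converges to k ≈ 7.7.
Then θ = 37.9/(7.7−1) ≈ 5.66.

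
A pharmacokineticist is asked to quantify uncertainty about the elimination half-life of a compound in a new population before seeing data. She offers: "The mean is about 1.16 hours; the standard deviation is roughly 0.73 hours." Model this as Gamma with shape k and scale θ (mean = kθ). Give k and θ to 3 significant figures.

For Gamma(k, scale θ): mean = kθ, variance = kθ², so CV = 1/√k.
CV = SD/mean = 0.73/1.16 = 0.6293, hence k = 1/CV² = 2.53.
Then θ = mean/k = 1.16/2.53 = 0.459.

k ≈ 2.53, θ ≈ 0.459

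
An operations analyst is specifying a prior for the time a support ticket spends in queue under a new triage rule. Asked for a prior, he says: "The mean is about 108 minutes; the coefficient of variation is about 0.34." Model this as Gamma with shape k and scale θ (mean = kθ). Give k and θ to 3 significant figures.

For Gamma(k, scale θ): mean = kθ, variance = kθ², so CV = 1/√k.
CV = 0.34, hence k = 1/CV² = 8.65.
Then θ = mean/k = 108/8.65 = 12.5.

k ≈ 8.65, θ ≈ 12.5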